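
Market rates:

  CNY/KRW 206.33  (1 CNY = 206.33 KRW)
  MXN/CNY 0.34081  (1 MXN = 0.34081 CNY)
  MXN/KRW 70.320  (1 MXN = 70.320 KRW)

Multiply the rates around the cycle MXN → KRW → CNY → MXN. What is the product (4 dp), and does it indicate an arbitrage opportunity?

1.0000 (no arbitrage)

Around MXN → KRW → CNY → MXN: 1 × 70.320 ÷ 206.33 ÷ 0.34081 = 1.000010
Product ≈ 1 (deviation 0.001%, within rounding noise).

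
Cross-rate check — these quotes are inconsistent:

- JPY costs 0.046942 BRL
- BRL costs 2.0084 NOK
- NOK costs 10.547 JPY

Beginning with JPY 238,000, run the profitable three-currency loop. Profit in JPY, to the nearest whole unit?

Profit: JPY 1,352

Profitable loop is JPY → NOK → BRL → JPY:
JPY 238,000 ÷ 10.547 = NOK 22,565.66
NOK 22,565.66 ÷ 2.0084 = BRL 11,235.64
BRL 11,235.64 ÷ 0.046942 = JPY 239,352
Profit = JPY 239,352 − JPY 238,000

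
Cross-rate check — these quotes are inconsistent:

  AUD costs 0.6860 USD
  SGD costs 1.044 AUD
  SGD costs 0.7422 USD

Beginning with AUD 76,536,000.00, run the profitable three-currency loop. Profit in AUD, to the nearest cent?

Profit: AUD 2,780,236.05

Profitable loop is AUD → SGD → USD → AUD:
AUD 76,536,000.00 ÷ 1.044 = SGD 73,310,344.83
SGD 73,310,344.83 × 0.7422 = USD 54,410,937.93
USD 54,410,937.93 ÷ 0.6860 = AUD 79,316,236.05
Profit = AUD 79,316,236.05 − AUD 76,536,000.00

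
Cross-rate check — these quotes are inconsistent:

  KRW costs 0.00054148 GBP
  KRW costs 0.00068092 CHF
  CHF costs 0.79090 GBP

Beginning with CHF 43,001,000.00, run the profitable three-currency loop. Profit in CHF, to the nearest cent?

Profit: CHF 234,781.12

Profitable loop is CHF → KRW → GBP → CHF:
CHF 43,001,000.00 ÷ 0.00068092 = KRW 63,151,324,678
KRW 63,151,324,678 × 0.00054148 = GBP 34,195,179.29
GBP 34,195,179.29 ÷ 0.79090 = CHF 43,235,781.12
Profit = CHF 43,235,781.12 − CHF 43,001,000.00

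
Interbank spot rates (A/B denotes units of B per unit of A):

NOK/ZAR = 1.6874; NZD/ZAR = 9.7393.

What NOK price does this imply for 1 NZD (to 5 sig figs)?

NZD/NOK = 5.7718

1 NZD × 9.7393 = 9.7393 ZAR
9.7393 ZAR ÷ 1.6874 = 5.77178 NOK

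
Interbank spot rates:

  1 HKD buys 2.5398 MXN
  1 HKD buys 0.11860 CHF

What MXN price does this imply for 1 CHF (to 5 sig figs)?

CHF/MXN = 21.415

1 CHF ÷ 0.11860 = 8.4317 HKD
8.4317 HKD × 2.5398 = 21.4148 MXN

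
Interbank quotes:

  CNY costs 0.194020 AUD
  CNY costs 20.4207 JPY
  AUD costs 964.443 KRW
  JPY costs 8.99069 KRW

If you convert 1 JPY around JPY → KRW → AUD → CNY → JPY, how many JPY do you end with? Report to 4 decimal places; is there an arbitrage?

Around JPY → KRW → AUD → CNY → JPY: 1 × 8.99069 ÷ 964.443 ÷ 0.194020 × 20.4207 = 0.981162
Product < 1; profitable direction is JPY → CNY → AUD → KRW → JPY.

0.9812 (arbitrage exists)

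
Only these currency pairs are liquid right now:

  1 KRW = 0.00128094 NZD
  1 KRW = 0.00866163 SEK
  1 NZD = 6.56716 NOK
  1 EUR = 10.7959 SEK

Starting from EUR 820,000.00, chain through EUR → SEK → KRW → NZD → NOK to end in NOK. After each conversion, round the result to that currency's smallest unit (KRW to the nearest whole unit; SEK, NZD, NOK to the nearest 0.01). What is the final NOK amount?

EUR 820,000.00 × 10.7959 = SEK 8,852,638.00
SEK 8,852,638.00 ÷ 0.00866163 = KRW 1,022,052,200
KRW 1,022,052,200 × 0.00128094 = NZD 1,309,187.55
NZD 1,309,187.55 × 6.56716 = NOK 8,597,644.11

NOK 8,597,644.11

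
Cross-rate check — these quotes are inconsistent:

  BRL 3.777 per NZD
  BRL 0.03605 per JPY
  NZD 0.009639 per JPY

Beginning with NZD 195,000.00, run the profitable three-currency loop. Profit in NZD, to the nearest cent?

Profit: NZD 1,928.38

Profitable loop is NZD → BRL → JPY → NZD:
NZD 195,000.00 × 3.777 = BRL 736,515.00
BRL 736,515.00 ÷ 0.03605 = JPY 20,430,374
JPY 20,430,374 × 0.009639 = NZD 196,928.38
Profit = NZD 196,928.38 − NZD 195,000.00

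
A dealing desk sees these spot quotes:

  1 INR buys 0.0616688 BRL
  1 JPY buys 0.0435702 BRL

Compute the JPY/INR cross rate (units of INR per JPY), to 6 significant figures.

1 JPY × 0.0435702 = 0.0435702 BRL
0.0435702 BRL ÷ 0.0616688 = 0.706519 INR

JPY/INR = 0.706519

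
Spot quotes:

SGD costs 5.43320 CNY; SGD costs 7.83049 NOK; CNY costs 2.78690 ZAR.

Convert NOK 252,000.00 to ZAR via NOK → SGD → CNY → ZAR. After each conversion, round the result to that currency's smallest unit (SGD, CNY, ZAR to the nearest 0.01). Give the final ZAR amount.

ZAR 487,291.25

NOK 252,000.00 ÷ 7.83049 = SGD 32,181.89
SGD 32,181.89 × 5.43320 = CNY 174,850.64
CNY 174,850.64 × 2.78690 = ZAR 487,291.25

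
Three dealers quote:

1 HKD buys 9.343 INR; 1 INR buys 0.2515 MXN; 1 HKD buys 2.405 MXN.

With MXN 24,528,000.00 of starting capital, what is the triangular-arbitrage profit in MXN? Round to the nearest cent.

Profitable loop is MXN → INR → HKD → MXN:
MXN 24,528,000.00 ÷ 0.2515 = INR 97,526,838.97
INR 97,526,838.97 ÷ 9.343 = HKD 10,438,492.88
HKD 10,438,492.88 × 2.405 = MXN 25,104,575.37
Profit = MXN 25,104,575.37 − MXN 24,528,000.00

Profit: MXN 576,575.37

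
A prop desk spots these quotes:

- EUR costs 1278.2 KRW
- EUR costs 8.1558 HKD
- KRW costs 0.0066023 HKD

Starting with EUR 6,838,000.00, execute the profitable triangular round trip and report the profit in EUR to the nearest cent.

Profit: EUR 237,491.22

Profitable loop is EUR → KRW → HKD → EUR:
EUR 6,838,000.00 × 1278.2 = KRW 8,740,331,600
KRW 8,740,331,600 × 0.0066023 = HKD 57,706,291.32
HKD 57,706,291.32 ÷ 8.1558 = EUR 7,075,491.22
Profit = EUR 7,075,491.22 − EUR 6,838,000.00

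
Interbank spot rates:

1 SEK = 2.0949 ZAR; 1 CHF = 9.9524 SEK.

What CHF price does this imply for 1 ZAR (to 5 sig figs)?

1 ZAR ÷ 2.0949 = 0.47735 SEK
0.47735 SEK ÷ 9.9524 = 0.0479633 CHF

ZAR/CHF = 0.047963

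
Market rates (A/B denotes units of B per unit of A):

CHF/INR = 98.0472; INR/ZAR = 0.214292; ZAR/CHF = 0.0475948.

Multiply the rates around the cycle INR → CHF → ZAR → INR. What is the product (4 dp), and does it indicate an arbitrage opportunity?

Around INR → CHF → ZAR → INR: 1 ÷ 98.0472 ÷ 0.0475948 ÷ 0.214292 = 0.999998
Product ≈ 1 (deviation 0.000%, within rounding noise).

1.0000 (no arbitrage)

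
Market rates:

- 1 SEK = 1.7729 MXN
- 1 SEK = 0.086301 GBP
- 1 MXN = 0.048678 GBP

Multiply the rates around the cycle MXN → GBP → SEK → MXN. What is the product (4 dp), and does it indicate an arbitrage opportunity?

Around MXN → GBP → SEK → MXN: 1 × 0.048678 ÷ 0.086301 × 1.7729 = 1.000003
Product ≈ 1 (deviation 0.000%, within rounding noise).

1.0000 (no arbitrage)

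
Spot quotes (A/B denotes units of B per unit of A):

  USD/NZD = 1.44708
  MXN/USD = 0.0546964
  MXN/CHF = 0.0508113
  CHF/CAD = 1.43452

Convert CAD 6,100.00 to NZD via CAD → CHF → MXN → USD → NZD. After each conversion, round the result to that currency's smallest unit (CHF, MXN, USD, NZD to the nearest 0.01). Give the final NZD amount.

NZD 6,623.91

CAD 6,100.00 ÷ 1.43452 = CHF 4,252.29
CHF 4,252.29 ÷ 0.0508113 = MXN 83,687.88
MXN 83,687.88 × 0.0546964 = USD 4,577.43
USD 4,577.43 × 1.44708 = NZD 6,623.91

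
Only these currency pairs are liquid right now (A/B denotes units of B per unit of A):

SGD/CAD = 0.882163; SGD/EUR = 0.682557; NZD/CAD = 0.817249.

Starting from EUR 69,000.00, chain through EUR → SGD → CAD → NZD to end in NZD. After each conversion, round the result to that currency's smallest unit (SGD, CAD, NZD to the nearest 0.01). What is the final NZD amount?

NZD 109,120.06

EUR 69,000.00 ÷ 0.682557 = SGD 101,090.46
SGD 101,090.46 × 0.882163 = CAD 89,178.26
CAD 89,178.26 ÷ 0.817249 = NZD 109,120.06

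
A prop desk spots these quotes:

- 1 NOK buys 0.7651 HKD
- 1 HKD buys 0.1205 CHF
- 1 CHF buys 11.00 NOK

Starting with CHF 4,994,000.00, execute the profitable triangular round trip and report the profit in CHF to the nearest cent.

Profitable loop is CHF → NOK → HKD → CHF:
CHF 4,994,000.00 × 11.00 = NOK 54,934,000.00
NOK 54,934,000.00 × 0.7651 = HKD 42,030,003.40
HKD 42,030,003.40 × 0.1205 = CHF 5,064,615.41
Profit = CHF 5,064,615.41 − CHF 4,994,000.00

Profit: CHF 70,615.41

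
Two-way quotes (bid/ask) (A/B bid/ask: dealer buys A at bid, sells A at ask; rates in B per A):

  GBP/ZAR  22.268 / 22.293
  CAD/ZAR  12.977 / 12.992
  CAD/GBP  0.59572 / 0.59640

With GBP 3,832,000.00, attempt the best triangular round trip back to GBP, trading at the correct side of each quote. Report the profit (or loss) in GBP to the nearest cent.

Best loop GBP → ZAR → CAD → GBP:
GBP 3,832,000.00 × 22.268 (sell GBP at bid) = ZAR 85,330,976.00
ZAR 85,330,976.00 ÷ 12.992 (buy CAD at ask) = CAD 6,567,963.05
CAD 6,567,963.05 × 0.59572 (sell CAD at bid) = GBP 3,912,666.95

Net profit: GBP 80,666.95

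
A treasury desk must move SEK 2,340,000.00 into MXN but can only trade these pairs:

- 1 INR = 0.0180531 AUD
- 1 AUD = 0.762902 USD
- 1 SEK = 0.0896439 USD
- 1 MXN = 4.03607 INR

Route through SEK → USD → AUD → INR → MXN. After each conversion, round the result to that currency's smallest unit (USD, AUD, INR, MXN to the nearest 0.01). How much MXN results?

MXN 3,773,613.21

SEK 2,340,000.00 × 0.0896439 = USD 209,766.73
USD 209,766.73 ÷ 0.762902 = AUD 274,958.95
AUD 274,958.95 ÷ 0.0180531 = INR 15,230,567.05
INR 15,230,567.05 ÷ 4.03607 = MXN 3,773,613.21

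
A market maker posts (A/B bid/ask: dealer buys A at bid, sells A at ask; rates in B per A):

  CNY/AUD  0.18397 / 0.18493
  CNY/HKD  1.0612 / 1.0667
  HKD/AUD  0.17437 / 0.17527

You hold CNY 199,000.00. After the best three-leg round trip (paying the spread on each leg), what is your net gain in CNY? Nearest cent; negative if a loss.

Net profit: CNY 119.92

Best loop CNY → HKD → AUD → CNY:
CNY 199,000.00 × 1.0612 (sell CNY at bid) = HKD 211,178.80
HKD 211,178.80 × 0.17437 (sell HKD at bid) = AUD 36,823.25
AUD 36,823.25 ÷ 0.18493 (buy CNY at ask) = CNY 199,119.92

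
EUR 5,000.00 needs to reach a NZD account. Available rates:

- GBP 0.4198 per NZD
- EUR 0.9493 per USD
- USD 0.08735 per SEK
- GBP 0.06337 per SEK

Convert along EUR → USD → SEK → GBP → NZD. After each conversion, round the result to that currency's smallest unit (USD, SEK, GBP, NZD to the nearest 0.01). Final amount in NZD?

NZD 9,102.17

EUR 5,000.00 ÷ 0.9493 = USD 5,267.04
USD 5,267.04 ÷ 0.08735 = SEK 60,298.11
SEK 60,298.11 × 0.06337 = GBP 3,821.09
GBP 3,821.09 ÷ 0.4198 = NZD 9,102.17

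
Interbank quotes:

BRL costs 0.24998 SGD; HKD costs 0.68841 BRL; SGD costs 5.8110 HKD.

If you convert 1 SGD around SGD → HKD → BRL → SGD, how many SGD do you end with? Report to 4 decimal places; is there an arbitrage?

1.0000 (no arbitrage)

Around SGD → HKD → BRL → SGD: 1 × 5.8110 × 0.68841 × 0.24998 = 1.000008
Product ≈ 1 (deviation 0.001%, within rounding noise).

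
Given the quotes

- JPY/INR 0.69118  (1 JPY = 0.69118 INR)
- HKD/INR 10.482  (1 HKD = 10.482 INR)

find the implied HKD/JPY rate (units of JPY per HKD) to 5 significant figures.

HKD/JPY = 15.165

1 HKD × 10.482 = 10.482 INR
10.482 INR ÷ 0.69118 = 15.1654 JPY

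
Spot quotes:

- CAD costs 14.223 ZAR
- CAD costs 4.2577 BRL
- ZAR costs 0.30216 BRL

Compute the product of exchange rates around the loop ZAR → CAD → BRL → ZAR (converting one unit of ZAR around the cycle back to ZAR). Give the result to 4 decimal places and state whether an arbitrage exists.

0.9907 (arbitrage exists)

Around ZAR → CAD → BRL → ZAR: 1 ÷ 14.223 × 4.2577 ÷ 0.30216 = 0.990711
Product < 1; profitable direction is ZAR → BRL → CAD → ZAR.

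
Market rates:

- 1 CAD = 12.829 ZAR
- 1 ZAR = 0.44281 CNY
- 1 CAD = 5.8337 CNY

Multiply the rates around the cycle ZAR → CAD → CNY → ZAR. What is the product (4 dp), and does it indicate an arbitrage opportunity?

1.0269 (arbitrage exists)

Around ZAR → CAD → CNY → ZAR: 1 ÷ 12.829 × 5.8337 ÷ 0.44281 = 1.026914
Product > 1; profitable direction is ZAR → CAD → CNY → ZAR.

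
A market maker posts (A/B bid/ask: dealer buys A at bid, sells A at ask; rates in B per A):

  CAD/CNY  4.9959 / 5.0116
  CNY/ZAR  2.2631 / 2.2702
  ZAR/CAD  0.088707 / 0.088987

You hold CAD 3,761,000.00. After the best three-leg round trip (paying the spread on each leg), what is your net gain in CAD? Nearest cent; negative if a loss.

Net profit: CAD 11,061.00

Best loop CAD → CNY → ZAR → CAD:
CAD 3,761,000.00 × 4.9959 (sell CAD at bid) = CNY 18,789,579.90
CNY 18,789,579.90 × 2.2631 (sell CNY at bid) = ZAR 42,522,698.27
ZAR 42,522,698.27 × 0.088707 (sell ZAR at bid) = CAD 3,772,061.00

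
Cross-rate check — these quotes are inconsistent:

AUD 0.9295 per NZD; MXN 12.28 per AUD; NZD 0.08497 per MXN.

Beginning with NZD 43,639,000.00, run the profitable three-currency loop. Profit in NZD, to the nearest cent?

Profitable loop is NZD → MXN → AUD → NZD:
NZD 43,639,000.00 ÷ 0.08497 = MXN 513,581,263.98
MXN 513,581,263.98 ÷ 12.28 = AUD 41,822,578.50
AUD 41,822,578.50 ÷ 0.9295 = NZD 44,994,705.22
Profit = NZD 44,994,705.22 − NZD 43,639,000.00

Profit: NZD 1,355,705.22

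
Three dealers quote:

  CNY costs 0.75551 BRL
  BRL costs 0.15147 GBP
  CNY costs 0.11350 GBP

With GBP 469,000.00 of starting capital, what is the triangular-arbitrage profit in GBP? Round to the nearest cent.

Profit: GBP 3,872.24

Profitable loop is GBP → CNY → BRL → GBP:
GBP 469,000.00 ÷ 0.11350 = CNY 4,132,158.59
CNY 4,132,158.59 × 0.75551 = BRL 3,121,887.14
BRL 3,121,887.14 × 0.15147 = GBP 472,872.24
Profit = GBP 472,872.24 − GBP 469,000.00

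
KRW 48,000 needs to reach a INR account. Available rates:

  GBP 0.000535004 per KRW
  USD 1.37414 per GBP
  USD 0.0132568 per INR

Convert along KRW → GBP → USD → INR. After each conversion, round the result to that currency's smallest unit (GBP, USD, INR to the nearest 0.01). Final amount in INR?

INR 2,662.03

KRW 48,000 × 0.000535004 = GBP 25.68
GBP 25.68 × 1.37414 = USD 35.29
USD 35.29 ÷ 0.0132568 = INR 2,662.03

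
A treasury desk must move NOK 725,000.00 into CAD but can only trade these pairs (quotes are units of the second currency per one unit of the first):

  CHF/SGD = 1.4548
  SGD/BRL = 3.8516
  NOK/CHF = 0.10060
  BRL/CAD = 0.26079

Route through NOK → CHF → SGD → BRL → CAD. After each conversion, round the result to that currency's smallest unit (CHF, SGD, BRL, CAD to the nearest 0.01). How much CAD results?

CAD 106,578.94

NOK 725,000.00 × 0.10060 = CHF 72,935.00
CHF 72,935.00 × 1.4548 = SGD 106,105.84
SGD 106,105.84 × 3.8516 = BRL 408,677.25
BRL 408,677.25 × 0.26079 = CAD 106,578.94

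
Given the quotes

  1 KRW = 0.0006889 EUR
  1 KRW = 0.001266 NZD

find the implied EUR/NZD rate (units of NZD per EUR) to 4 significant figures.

EUR/NZD = 1.838

1 EUR ÷ 0.0006889 = 1451.59 KRW
1451.59 KRW × 0.001266 = 1.83771 NZD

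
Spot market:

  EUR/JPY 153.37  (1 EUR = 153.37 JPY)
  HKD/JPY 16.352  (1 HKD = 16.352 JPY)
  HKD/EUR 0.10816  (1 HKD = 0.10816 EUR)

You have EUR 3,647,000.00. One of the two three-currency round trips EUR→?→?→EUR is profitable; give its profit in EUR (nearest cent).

Profit: EUR 52,746.61

Profitable loop is EUR → JPY → HKD → EUR:
EUR 3,647,000.00 × 153.37 = JPY 559,340,390
JPY 559,340,390 ÷ 16.352 = HKD 34,206,237.16
HKD 34,206,237.16 × 0.10816 = EUR 3,699,746.61
Profit = EUR 3,699,746.61 − EUR 3,647,000.00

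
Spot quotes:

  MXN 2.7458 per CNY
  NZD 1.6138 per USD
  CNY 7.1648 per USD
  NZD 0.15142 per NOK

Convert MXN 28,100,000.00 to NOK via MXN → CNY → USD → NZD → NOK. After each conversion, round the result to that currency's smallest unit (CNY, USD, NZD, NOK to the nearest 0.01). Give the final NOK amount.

MXN 28,100,000.00 ÷ 2.7458 = CNY 10,233,811.64
CNY 10,233,811.64 ÷ 7.1648 = USD 1,428,345.75
USD 1,428,345.75 × 1.6138 = NZD 2,305,064.37
NZD 2,305,064.37 ÷ 0.15142 = NOK 15,222,984.88

NOK 15,222,984.88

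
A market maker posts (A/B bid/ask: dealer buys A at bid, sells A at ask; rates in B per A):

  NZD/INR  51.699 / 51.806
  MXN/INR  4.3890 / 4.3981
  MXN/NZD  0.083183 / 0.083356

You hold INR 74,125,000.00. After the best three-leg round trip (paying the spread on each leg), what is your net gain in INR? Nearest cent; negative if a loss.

Net profit: INR 1,212,873.92

Best loop INR → NZD → MXN → INR:
INR 74,125,000.00 ÷ 51.806 (buy NZD at ask) = NZD 1,430,818.82
NZD 1,430,818.82 ÷ 0.083356 (buy MXN at ask) = MXN 17,165,156.97
MXN 17,165,156.97 × 4.3890 (sell MXN at bid) = INR 75,337,873.92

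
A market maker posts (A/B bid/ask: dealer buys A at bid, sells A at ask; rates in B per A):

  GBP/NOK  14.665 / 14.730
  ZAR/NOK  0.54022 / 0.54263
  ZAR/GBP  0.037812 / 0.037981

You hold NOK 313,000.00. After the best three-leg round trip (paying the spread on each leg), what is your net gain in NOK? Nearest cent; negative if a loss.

Best loop NOK → ZAR → GBP → NOK:
NOK 313,000.00 ÷ 0.54263 (buy ZAR at ask) = ZAR 576,820.30
ZAR 576,820.30 × 0.037812 (sell ZAR at bid) = GBP 21,810.73
GBP 21,810.73 × 14.665 (sell GBP at bid) = NOK 319,854.34

Net profit: NOK 6,854.34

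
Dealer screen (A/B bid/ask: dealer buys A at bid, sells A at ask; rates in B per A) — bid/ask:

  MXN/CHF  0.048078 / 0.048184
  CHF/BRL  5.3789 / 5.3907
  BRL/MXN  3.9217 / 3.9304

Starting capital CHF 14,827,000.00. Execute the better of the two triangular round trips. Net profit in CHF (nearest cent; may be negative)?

Best loop CHF → BRL → MXN → CHF:
CHF 14,827,000.00 × 5.3789 (sell CHF at bid) = BRL 79,752,950.30
BRL 79,752,950.30 × 3.9217 (sell BRL at bid) = MXN 312,767,145.19
MXN 312,767,145.19 × 0.048078 (sell MXN at bid) = CHF 15,037,218.81

Net profit: CHF 210,218.81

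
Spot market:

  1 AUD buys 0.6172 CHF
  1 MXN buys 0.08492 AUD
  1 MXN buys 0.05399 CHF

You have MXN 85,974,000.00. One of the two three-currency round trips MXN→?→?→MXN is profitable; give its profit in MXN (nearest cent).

Profit: MXN 2,587,417.19

Profitable loop is MXN → CHF → AUD → MXN:
MXN 85,974,000.00 × 0.05399 = CHF 4,641,736.26
CHF 4,641,736.26 ÷ 0.6172 = AUD 7,520,635.55
AUD 7,520,635.55 ÷ 0.08492 = MXN 88,561,417.19
Profit = MXN 88,561,417.19 − MXN 85,974,000.00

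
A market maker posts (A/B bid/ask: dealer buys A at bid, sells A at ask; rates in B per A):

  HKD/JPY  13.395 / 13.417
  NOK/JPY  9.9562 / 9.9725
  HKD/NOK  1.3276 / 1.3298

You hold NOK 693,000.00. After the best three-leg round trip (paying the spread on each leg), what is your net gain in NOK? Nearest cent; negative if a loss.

Net profit: NOK 6,979.92

Best loop NOK → HKD → JPY → NOK:
NOK 693,000.00 ÷ 1.3298 (buy HKD at ask) = HKD 521,131.00
HKD 521,131.00 × 13.395 (sell HKD at bid) = JPY 6,980,550
JPY 6,980,550 ÷ 9.9725 (buy NOK at ask) = NOK 699,979.92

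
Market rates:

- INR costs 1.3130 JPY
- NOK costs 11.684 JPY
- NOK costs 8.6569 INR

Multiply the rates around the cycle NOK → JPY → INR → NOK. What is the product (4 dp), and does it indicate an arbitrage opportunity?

Around NOK → JPY → INR → NOK: 1 × 11.684 ÷ 1.3130 ÷ 8.6569 = 1.027932
Product > 1; profitable direction is NOK → JPY → INR → NOK.

1.0279 (arbitrage exists)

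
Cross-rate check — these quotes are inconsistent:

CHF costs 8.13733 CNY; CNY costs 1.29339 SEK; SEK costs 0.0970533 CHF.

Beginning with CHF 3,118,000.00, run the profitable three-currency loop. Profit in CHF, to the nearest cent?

Profitable loop is CHF → CNY → SEK → CHF:
CHF 3,118,000.00 × 8.13733 = CNY 25,372,194.94
CNY 25,372,194.94 × 1.29339 = SEK 32,816,143.21
SEK 32,816,143.21 × 0.0970533 = CHF 3,184,914.99
Profit = CHF 3,184,914.99 − CHF 3,118,000.00

Profit: CHF 66,914.99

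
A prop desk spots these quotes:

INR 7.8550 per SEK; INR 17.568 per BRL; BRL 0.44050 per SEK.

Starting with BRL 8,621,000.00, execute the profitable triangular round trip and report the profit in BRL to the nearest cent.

Profit: BRL 129,555.00

Profitable loop is BRL → SEK → INR → BRL:
BRL 8,621,000.00 ÷ 0.44050 = SEK 19,570,942.11
SEK 19,570,942.11 × 7.8550 = INR 153,729,750.28
INR 153,729,750.28 ÷ 17.568 = BRL 8,750,555.00
Profit = BRL 8,750,555.00 − BRL 8,621,000.00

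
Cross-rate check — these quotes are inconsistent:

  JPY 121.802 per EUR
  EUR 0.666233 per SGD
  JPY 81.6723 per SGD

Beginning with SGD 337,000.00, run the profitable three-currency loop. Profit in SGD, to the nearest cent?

Profit: SGD 2,175.23

Profitable loop is SGD → JPY → EUR → SGD:
SGD 337,000.00 × 81.6723 = JPY 27,523,565
JPY 27,523,565 ÷ 121.802 = EUR 225,969.73
EUR 225,969.73 ÷ 0.666233 = SGD 339,175.23
Profit = SGD 339,175.23 − SGD 337,000.00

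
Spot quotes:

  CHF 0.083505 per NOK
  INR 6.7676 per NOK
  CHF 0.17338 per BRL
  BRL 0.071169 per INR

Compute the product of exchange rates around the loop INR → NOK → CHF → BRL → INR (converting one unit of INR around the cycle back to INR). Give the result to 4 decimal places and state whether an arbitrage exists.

Around INR → NOK → CHF → BRL → INR: 1 ÷ 6.7676 × 0.083505 ÷ 0.17338 ÷ 0.071169 = 0.999972
Product ≈ 1 (deviation 0.003%, within rounding noise).

1.0000 (no arbitrage)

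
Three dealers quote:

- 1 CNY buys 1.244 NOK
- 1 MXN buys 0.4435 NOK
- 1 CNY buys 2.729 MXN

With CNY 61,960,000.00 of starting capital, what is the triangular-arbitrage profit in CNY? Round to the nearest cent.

Profit: CNY 1,724,629.95

Profitable loop is CNY → NOK → MXN → CNY:
CNY 61,960,000.00 × 1.244 = NOK 77,078,240.00
NOK 77,078,240.00 ÷ 0.4435 = MXN 173,795,355.13
MXN 173,795,355.13 ÷ 2.729 = CNY 63,684,629.95
Profit = CNY 63,684,629.95 − CNY 61,960,000.00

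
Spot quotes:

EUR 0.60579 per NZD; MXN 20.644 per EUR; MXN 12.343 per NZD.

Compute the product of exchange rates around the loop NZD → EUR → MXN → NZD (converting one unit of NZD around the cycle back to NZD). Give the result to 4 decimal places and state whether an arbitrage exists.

Around NZD → EUR → MXN → NZD: 1 × 0.60579 × 20.644 ÷ 12.343 = 1.013200
Product > 1; profitable direction is NZD → EUR → MXN → NZD.

1.0132 (arbitrage exists)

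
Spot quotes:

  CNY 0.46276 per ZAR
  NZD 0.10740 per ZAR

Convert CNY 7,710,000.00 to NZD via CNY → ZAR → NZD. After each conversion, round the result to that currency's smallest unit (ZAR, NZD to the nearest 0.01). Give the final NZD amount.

NZD 1,789,381.10

CNY 7,710,000.00 ÷ 0.46276 = ZAR 16,660,904.14
ZAR 16,660,904.14 × 0.10740 = NZD 1,789,381.10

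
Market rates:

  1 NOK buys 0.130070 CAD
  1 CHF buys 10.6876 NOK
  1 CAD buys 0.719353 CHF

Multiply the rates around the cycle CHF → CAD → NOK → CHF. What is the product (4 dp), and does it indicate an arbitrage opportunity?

Around CHF → CAD → NOK → CHF: 1 ÷ 0.719353 ÷ 0.130070 ÷ 10.6876 = 1.000001
Product ≈ 1 (deviation 0.000%, within rounding noise).

1.0000 (no arbitrage)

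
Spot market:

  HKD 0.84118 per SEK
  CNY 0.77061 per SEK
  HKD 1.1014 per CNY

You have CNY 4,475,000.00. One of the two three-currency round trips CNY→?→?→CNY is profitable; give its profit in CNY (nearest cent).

Profitable loop is CNY → HKD → SEK → CNY:
CNY 4,475,000.00 × 1.1014 = HKD 4,928,765.00
HKD 4,928,765.00 ÷ 0.84118 = SEK 5,859,346.39
SEK 5,859,346.39 × 0.77061 = CNY 4,515,270.92
Profit = CNY 4,515,270.92 − CNY 4,475,000.00

Profit: CNY 40,270.92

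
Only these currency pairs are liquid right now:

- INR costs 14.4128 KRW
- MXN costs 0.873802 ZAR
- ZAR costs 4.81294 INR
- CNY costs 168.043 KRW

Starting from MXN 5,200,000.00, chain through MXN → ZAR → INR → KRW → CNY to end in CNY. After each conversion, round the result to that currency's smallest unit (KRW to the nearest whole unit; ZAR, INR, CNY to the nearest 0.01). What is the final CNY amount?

MXN 5,200,000.00 × 0.873802 = ZAR 4,543,770.40
ZAR 4,543,770.40 × 4.81294 = INR 21,868,894.31
INR 21,868,894.31 × 14.4128 = KRW 315,192,000
KRW 315,192,000 ÷ 168.043 = CNY 1,875,662.78

CNY 1,875,662.78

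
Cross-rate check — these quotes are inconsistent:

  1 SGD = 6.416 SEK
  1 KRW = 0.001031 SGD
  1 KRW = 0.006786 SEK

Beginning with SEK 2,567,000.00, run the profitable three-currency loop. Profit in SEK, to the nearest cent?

Profit: SEK 66,399.23

Profitable loop is SEK → SGD → KRW → SEK:
SEK 2,567,000.00 ÷ 6.416 = SGD 400,093.52
SGD 400,093.52 ÷ 0.001031 = KRW 388,063,546
KRW 388,063,546 × 0.006786 = SEK 2,633,399.23
Profit = SEK 2,633,399.23 − SEK 2,567,000.00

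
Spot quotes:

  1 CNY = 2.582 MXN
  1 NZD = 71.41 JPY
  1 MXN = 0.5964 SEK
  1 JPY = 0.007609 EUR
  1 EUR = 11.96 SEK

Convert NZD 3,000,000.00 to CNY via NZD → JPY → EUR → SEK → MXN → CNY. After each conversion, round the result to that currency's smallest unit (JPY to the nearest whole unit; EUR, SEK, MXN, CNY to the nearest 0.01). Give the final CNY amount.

NZD 3,000,000.00 × 71.41 = JPY 214,230,000
JPY 214,230,000 × 0.007609 = EUR 1,630,076.07
EUR 1,630,076.07 × 11.96 = SEK 19,495,709.80
SEK 19,495,709.80 ÷ 0.5964 = MXN 32,688,983.57
MXN 32,688,983.57 ÷ 2.582 = CNY 12,660,334.46

CNY 12,660,334.46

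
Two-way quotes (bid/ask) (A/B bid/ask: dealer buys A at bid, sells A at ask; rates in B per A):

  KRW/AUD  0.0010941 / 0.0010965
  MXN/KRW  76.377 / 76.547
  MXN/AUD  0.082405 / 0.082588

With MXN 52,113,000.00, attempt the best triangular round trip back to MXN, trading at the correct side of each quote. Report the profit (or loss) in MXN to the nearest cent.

Best loop MXN → KRW → AUD → MXN:
MXN 52,113,000.00 × 76.377 (sell MXN at bid) = KRW 3,980,234,601
KRW 3,980,234,601 × 0.0010941 (sell KRW at bid) = AUD 4,354,774.68
AUD 4,354,774.68 ÷ 0.082588 (buy MXN at ask) = MXN 52,728,903.44

Net profit: MXN 615,903.44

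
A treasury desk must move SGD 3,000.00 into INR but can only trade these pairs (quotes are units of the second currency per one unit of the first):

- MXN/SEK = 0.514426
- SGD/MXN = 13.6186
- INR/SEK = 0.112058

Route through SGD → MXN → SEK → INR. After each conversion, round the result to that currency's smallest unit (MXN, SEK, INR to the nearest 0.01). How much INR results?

INR 187,557.25

SGD 3,000.00 × 13.6186 = MXN 40,855.80
MXN 40,855.80 × 0.514426 = SEK 21,017.29
SEK 21,017.29 ÷ 0.112058 = INR 187,557.25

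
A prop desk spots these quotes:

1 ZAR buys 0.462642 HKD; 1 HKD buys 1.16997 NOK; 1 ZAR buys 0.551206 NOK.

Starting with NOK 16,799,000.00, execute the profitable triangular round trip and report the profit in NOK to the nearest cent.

Profitable loop is NOK → HKD → ZAR → NOK:
NOK 16,799,000.00 ÷ 1.16997 = HKD 14,358,487.82
HKD 14,358,487.82 ÷ 0.462642 = ZAR 31,035,850.24
ZAR 31,035,850.24 × 0.551206 = NOK 17,107,146.86
Profit = NOK 17,107,146.86 − NOK 16,799,000.00

Profit: NOK 308,146.86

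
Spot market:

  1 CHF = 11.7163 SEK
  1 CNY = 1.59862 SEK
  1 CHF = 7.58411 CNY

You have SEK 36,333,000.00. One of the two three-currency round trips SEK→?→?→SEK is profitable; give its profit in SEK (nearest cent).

Profit: SEK 1,264,644.82

Profitable loop is SEK → CHF → CNY → SEK:
SEK 36,333,000.00 ÷ 11.7163 = CHF 3,101,064.33
CHF 3,101,064.33 × 7.58411 = CNY 23,518,812.99
CNY 23,518,812.99 × 1.59862 = SEK 37,597,644.82
Profit = SEK 37,597,644.82 − SEK 36,333,000.00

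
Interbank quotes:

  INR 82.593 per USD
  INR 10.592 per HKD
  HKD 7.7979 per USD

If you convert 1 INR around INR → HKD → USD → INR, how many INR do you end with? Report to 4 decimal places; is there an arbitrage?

Around INR → HKD → USD → INR: 1 ÷ 10.592 ÷ 7.7979 × 82.593 = 0.999971
Product ≈ 1 (deviation 0.003%, within rounding noise).

1.0000 (no arbitrage)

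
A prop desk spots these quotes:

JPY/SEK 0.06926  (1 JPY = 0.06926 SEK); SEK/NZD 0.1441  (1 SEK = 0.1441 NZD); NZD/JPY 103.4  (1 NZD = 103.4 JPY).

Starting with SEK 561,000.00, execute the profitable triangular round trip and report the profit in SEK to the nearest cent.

Profitable loop is SEK → NZD → JPY → SEK:
SEK 561,000.00 × 0.1441 = NZD 80,840.10
NZD 80,840.10 × 103.4 = JPY 8,358,866
JPY 8,358,866 × 0.06926 = SEK 578,935.08
Profit = SEK 578,935.08 − SEK 561,000.00

Profit: SEK 17,935.08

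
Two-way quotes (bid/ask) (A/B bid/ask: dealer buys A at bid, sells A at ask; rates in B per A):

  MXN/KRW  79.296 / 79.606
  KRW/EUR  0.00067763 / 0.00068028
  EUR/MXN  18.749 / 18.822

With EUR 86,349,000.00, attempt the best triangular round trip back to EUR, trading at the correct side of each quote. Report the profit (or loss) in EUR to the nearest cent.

Net profit: EUR 643,002.20

Best loop EUR → MXN → KRW → EUR:
EUR 86,349,000.00 × 18.749 (sell EUR at bid) = MXN 1,618,957,401.00
MXN 1,618,957,401.00 × 79.296 (sell MXN at bid) = KRW 128,376,846,070
KRW 128,376,846,070 × 0.00067763 (sell KRW at bid) = EUR 86,992,002.20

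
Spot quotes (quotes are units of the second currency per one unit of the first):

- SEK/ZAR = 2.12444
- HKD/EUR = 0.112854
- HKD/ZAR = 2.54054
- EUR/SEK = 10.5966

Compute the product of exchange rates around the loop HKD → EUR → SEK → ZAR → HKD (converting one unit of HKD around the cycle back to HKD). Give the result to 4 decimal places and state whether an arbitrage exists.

Around HKD → EUR → SEK → ZAR → HKD: 1 × 0.112854 × 10.5966 × 2.12444 ÷ 2.54054 = 1.000004
Product ≈ 1 (deviation 0.000%, within rounding noise).

1.0000 (no arbitrage)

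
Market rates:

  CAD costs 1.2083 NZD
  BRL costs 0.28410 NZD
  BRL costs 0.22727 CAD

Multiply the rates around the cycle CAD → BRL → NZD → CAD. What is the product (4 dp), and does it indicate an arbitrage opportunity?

1.0346 (arbitrage exists)

Around CAD → BRL → NZD → CAD: 1 ÷ 0.22727 × 0.28410 ÷ 1.2083 = 1.034557
Product > 1; profitable direction is CAD → BRL → NZD → CAD.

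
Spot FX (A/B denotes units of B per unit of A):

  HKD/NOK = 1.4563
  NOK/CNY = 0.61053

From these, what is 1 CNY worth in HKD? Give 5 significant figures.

CNY/HKD = 1.1247

1 CNY ÷ 0.61053 = 1.63792 NOK
1.63792 NOK ÷ 1.4563 = 1.12471 HKD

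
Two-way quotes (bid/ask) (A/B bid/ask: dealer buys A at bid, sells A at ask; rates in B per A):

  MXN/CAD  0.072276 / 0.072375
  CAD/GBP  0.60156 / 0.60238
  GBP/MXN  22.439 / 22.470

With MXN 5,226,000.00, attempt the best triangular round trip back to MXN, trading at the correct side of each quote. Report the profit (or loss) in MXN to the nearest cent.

Net profit: MXN 108,665.73

Best loop MXN → GBP → CAD → MXN:
MXN 5,226,000.00 ÷ 22.470 (buy GBP at ask) = GBP 232,576.77
GBP 232,576.77 ÷ 0.60238 (buy CAD at ask) = CAD 386,096.43
CAD 386,096.43 ÷ 0.072375 (buy MXN at ask) = MXN 5,334,665.73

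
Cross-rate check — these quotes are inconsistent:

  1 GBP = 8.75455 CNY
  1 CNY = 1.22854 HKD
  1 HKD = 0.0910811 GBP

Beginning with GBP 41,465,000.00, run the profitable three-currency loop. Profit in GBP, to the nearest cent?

Profit: GBP 863,246.15

Profitable loop is GBP → HKD → CNY → GBP:
GBP 41,465,000.00 ÷ 0.0910811 = HKD 455,253,614.64
HKD 455,253,614.64 ÷ 1.22854 = CNY 370,564,747.29
CNY 370,564,747.29 ÷ 8.75455 = GBP 42,328,246.15
Profit = GBP 42,328,246.15 − GBP 41,465,000.00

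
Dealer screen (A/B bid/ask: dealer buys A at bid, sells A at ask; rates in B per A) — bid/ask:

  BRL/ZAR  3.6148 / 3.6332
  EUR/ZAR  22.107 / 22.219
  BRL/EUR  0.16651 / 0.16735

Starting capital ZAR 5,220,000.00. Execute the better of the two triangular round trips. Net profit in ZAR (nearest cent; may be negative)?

Best loop ZAR → BRL → EUR → ZAR:
ZAR 5,220,000.00 ÷ 3.6332 (buy BRL at ask) = BRL 1,436,749.97
BRL 1,436,749.97 × 0.16651 (sell BRL at bid) = EUR 239,233.24
EUR 239,233.24 × 22.107 (sell EUR at bid) = ZAR 5,288,729.19

Net profit: ZAR 68,729.19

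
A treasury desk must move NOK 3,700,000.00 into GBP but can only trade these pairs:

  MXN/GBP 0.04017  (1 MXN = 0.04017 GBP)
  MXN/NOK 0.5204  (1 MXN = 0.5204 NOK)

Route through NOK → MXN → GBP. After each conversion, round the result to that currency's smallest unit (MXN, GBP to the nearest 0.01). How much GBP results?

NOK 3,700,000.00 ÷ 0.5204 = MXN 7,109,915.45
MXN 7,109,915.45 × 0.04017 = GBP 285,605.30

GBP 285,605.30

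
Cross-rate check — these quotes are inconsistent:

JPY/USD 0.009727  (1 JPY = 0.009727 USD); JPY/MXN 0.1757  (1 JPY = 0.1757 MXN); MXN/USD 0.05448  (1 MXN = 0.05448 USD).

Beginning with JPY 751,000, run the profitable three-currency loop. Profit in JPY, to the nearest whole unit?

Profit: JPY 12,150

Profitable loop is JPY → USD → MXN → JPY:
JPY 751,000 × 0.009727 = USD 7,304.98
USD 7,304.98 ÷ 0.05448 = MXN 134,085.48
MXN 134,085.48 ÷ 0.1757 = JPY 763,150
Profit = JPY 763,150 − JPY 751,000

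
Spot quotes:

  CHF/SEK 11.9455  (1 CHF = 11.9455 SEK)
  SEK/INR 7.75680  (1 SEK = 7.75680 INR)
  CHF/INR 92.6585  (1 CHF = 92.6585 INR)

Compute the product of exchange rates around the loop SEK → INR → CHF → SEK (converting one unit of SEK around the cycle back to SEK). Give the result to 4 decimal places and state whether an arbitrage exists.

Around SEK → INR → CHF → SEK: 1 × 7.75680 ÷ 92.6585 × 11.9455 = 1.000004
Product ≈ 1 (deviation 0.000%, within rounding noise).

1.0000 (no arbitrage)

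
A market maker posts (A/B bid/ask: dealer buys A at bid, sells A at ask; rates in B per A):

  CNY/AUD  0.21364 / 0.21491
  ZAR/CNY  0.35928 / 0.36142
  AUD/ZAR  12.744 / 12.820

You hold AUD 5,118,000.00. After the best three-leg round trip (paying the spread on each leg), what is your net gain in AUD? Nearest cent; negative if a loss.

Net profit: AUD 21,767.22

Best loop AUD → CNY → ZAR → AUD:
AUD 5,118,000.00 ÷ 0.21491 (buy CNY at ask) = CNY 23,814,620.07
CNY 23,814,620.07 ÷ 0.36142 (buy ZAR at ask) = ZAR 65,891,815.82
ZAR 65,891,815.82 ÷ 12.820 (buy AUD at ask) = AUD 5,139,767.22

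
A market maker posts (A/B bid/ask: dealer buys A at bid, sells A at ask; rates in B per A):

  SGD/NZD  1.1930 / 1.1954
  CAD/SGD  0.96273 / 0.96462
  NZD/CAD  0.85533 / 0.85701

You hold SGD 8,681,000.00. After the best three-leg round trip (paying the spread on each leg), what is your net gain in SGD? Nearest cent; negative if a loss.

Net profit: SGD 103,445.51

Best loop SGD → CAD → NZD → SGD:
SGD 8,681,000.00 ÷ 0.96462 (buy CAD at ask) = CAD 8,999,398.73
CAD 8,999,398.73 ÷ 0.85701 (buy NZD at ask) = NZD 10,500,926.16
NZD 10,500,926.16 ÷ 1.1954 (buy SGD at ask) = SGD 8,784,445.51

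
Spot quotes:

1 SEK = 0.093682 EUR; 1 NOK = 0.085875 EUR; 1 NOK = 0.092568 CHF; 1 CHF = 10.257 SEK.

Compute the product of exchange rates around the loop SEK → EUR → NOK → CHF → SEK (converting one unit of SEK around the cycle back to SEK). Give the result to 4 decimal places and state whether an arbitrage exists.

Around SEK → EUR → NOK → CHF → SEK: 1 × 0.093682 ÷ 0.085875 × 0.092568 × 10.257 = 1.035787
Product > 1; profitable direction is SEK → EUR → NOK → CHF → SEK.

1.0358 (arbitrage exists)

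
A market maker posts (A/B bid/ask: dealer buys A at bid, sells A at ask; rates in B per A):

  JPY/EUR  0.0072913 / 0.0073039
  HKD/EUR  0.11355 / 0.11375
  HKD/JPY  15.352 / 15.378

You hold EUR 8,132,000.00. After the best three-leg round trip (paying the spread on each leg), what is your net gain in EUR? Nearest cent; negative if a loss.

Best loop EUR → JPY → HKD → EUR:
EUR 8,132,000.00 ÷ 0.0073039 (buy JPY at ask) = JPY 1,113,377,784
JPY 1,113,377,784 ÷ 15.378 (buy HKD at ask) = HKD 72,400,688.29
HKD 72,400,688.29 × 0.11355 (sell HKD at bid) = EUR 8,221,098.15

Net profit: EUR 89,098.15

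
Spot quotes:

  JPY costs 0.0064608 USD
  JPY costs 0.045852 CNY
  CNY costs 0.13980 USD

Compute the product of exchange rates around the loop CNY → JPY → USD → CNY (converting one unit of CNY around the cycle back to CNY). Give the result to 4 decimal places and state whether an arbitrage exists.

1.0079 (arbitrage exists)

Around CNY → JPY → USD → CNY: 1 ÷ 0.045852 × 0.0064608 ÷ 0.13980 = 1.007908
Product > 1; profitable direction is CNY → JPY → USD → CNY.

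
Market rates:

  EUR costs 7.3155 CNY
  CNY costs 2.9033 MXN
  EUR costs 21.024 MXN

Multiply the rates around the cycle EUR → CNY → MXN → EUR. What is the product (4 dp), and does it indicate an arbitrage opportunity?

1.0102 (arbitrage exists)

Around EUR → CNY → MXN → EUR: 1 × 7.3155 × 2.9033 ÷ 21.024 = 1.010231
Product > 1; profitable direction is EUR → CNY → MXN → EUR.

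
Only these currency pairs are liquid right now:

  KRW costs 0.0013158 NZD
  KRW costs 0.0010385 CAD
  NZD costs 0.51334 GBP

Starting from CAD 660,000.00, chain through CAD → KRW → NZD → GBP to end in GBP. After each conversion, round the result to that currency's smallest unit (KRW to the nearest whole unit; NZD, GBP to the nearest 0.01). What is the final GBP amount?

CAD 660,000.00 ÷ 0.0010385 = KRW 635,532,017
KRW 635,532,017 × 0.0013158 = NZD 836,233.03
NZD 836,233.03 × 0.51334 = GBP 429,271.86

GBP 429,271.86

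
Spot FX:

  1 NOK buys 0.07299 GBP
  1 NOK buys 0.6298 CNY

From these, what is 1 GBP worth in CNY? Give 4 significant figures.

GBP/CNY = 8.629

1 GBP ÷ 0.07299 = 13.7005 NOK
13.7005 NOK × 0.6298 = 8.62858 CNY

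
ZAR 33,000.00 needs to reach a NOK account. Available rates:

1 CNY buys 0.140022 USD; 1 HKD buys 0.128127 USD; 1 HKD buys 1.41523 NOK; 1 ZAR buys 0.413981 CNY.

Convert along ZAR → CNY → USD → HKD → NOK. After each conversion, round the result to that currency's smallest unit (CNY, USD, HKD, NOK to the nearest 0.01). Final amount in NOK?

NOK 21,128.87

ZAR 33,000.00 × 0.413981 = CNY 13,661.37
CNY 13,661.37 × 0.140022 = USD 1,912.89
USD 1,912.89 ÷ 0.128127 = HKD 14,929.64
HKD 14,929.64 × 1.41523 = NOK 21,128.87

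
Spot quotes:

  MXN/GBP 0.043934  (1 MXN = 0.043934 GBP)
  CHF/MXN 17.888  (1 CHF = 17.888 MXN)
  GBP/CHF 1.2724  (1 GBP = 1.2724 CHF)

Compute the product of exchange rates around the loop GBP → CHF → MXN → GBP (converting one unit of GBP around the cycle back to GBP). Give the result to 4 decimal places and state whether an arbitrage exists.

1.0000 (no arbitrage)

Around GBP → CHF → MXN → GBP: 1 × 1.2724 × 17.888 × 0.043934 = 0.999968
Product ≈ 1 (deviation 0.003%, within rounding noise).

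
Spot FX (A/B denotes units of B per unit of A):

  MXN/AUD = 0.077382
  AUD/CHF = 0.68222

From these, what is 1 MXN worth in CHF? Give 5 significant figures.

MXN/CHF = 0.052792

1 MXN × 0.077382 = 0.077382 AUD
0.077382 AUD × 0.68222 = 0.0527915 CHF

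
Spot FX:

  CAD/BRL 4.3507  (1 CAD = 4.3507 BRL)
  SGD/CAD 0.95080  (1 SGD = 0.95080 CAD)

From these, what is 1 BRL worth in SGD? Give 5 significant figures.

1 BRL ÷ 4.3507 = 0.229848 CAD
0.229848 CAD ÷ 0.95080 = 0.241742 SGD

BRL/SGD = 0.24174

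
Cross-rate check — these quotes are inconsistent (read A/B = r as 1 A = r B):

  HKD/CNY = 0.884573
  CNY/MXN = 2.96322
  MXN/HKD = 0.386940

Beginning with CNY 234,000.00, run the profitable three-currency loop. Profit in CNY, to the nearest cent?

Profit: CNY 3,332.42

Profitable loop is CNY → MXN → HKD → CNY:
CNY 234,000.00 × 2.96322 = MXN 693,393.48
MXN 693,393.48 × 0.386940 = HKD 268,301.67
HKD 268,301.67 × 0.884573 = CNY 237,332.42
Profit = CNY 237,332.42 − CNY 234,000.00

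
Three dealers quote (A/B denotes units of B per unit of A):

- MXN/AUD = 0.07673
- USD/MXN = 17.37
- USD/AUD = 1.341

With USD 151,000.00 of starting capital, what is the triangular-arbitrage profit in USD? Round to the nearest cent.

Profit: USD 929.01

Profitable loop is USD → AUD → MXN → USD:
USD 151,000.00 × 1.341 = AUD 202,491.00
AUD 202,491.00 ÷ 0.07673 = MXN 2,639,006.91
MXN 2,639,006.91 ÷ 17.37 = USD 151,929.01
Profit = USD 151,929.01 − USD 151,000.00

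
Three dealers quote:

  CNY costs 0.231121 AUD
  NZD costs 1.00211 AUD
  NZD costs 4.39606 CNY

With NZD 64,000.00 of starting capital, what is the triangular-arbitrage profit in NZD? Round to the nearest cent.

Profitable loop is NZD → CNY → AUD → NZD:
NZD 64,000.00 × 4.39606 = CNY 281,347.84
CNY 281,347.84 × 0.231121 = AUD 65,025.39
AUD 65,025.39 ÷ 1.00211 = NZD 64,888.48
Profit = NZD 64,888.48 − NZD 64,000.00

Profit: NZD 888.48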